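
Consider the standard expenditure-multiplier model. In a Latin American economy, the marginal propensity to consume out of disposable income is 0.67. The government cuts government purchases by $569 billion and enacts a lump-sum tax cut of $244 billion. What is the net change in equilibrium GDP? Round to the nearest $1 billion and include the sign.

Expenditure multiplier = 1/(1 − MPC) = 1/(1 − 0.67) = 1/0.33 ≈ 3.03.
ΔG contributes k·ΔG = (−$569 billion) / 0.33 ≈ −$1,724.2 billion.
ΔT of −$244 billion changes first-round spending by −c·ΔT = +$163.48 billion, contributing k·(−c·ΔT) = (+$163.48 billion) / 0.33 ≈ +$495.4 billion.
Net ΔY = k(ΔG − c·ΔT) = (−$405.52 billion) / 0.33 ≈ −$1,229 billion.

−$1,229 billion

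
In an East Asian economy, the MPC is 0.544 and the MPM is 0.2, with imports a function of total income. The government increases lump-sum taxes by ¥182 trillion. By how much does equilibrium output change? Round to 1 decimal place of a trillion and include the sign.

A lump-sum tax change of +¥182 trillion shifts disposable income by −¥182 trillion; first-round consumption changes by −c × ΔT = −0.544 × (+¥182 trillion) = −¥99.008 trillion.
Expenditure multiplier = 1/(1 − c + m) = 1/(1 − 0.544 + 0.2) = 1/0.656 ≈ 1.524.
The tax multiplier is −c × k ≈ −0.829, so ΔY = k × (−c·ΔT) = (−¥99.008 trillion) / 0.656 ≈ −¥150.9 trillion.

−¥150.9 trillion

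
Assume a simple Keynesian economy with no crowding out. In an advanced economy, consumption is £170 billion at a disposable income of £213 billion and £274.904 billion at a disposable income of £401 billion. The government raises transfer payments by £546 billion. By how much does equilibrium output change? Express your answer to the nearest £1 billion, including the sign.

+£689 billion

MPC = ΔC/ΔYd = (274.904 − 170)/(401 − 213) = 104.904/188 = 0.558.
The transfer change shifts disposable income by +£546 billion, so first-round consumption changes by c·ΔTR = 0.558 × (+£546 billion) = +£304.668 billion.
Expenditure multiplier = 1/(1 − MPC) = 1/(1 − 0.558) = 1/0.442 ≈ 2.262.
The transfer multiplier is c × k ≈ 1.262, so ΔY = k × (c·ΔTR) = (+£304.668 billion) / 0.442 ≈ +£689 billion.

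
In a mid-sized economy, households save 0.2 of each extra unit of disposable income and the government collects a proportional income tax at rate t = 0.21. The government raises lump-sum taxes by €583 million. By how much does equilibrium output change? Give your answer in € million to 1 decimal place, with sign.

−€1,267.4 million

MPC = 1 − MPS = 1 − 0.2 = 0.8.
A lump-sum tax change of +€583 million shifts disposable income by −€583 million; first-round consumption changes by −c × ΔT = −0.8 × (+€583 million) = −€466.4 million.
Expenditure multiplier = 1/(1 − c(1−t)) = 1/(1 − 0.8×0.79) = 1/0.368 ≈ 2.717.
The tax multiplier is −c × k ≈ −2.174, so ΔY = k × (−c·ΔT) = (−€466.4 million) / 0.368 ≈ −€1,267.4 million.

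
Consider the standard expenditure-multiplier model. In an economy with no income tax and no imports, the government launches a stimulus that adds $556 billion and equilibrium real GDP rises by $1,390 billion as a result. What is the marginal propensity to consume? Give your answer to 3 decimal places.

Implied spending multiplier k = ΔY/ΔG = 1,390/556 = 2.5.
Since k = 1/(1 − MPC), MPC = 1 − 1/k = 1 − ΔG/ΔY = 1 − 556/1,390 = 0.600.

0.600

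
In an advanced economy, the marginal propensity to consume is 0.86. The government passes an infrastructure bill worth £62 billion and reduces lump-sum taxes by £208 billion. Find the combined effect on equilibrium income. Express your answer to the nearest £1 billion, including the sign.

Expenditure multiplier = 1/(1 − MPC) = 1/(1 − 0.86) = 1/0.14 ≈ 7.143.
ΔG contributes k·ΔG = (+£62 billion) / 0.14 ≈ +£442.9 billion.
ΔT of −£208 billion changes first-round spending by −c·ΔT = +£178.88 billion, contributing k·(−c·ΔT) = (+£178.88 billion) / 0.14 ≈ +£1,277.7 billion.
Net ΔY = k(ΔG − c·ΔT) = (+£240.88 billion) / 0.14 ≈ +£1,721 billion.

+£1,721 billion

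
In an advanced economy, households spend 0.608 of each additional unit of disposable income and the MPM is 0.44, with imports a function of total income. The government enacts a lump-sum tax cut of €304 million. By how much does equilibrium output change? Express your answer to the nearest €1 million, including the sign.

+€222 million

A lump-sum tax change of −€304 million shifts disposable income by +€304 million; first-round consumption changes by −c × ΔT = −0.608 × (−€304 million) = +€184.832 million.
Expenditure multiplier = 1/(1 − c + m) = 1/(1 − 0.608 + 0.44) = 1/0.832 ≈ 1.202.
The tax multiplier is −c × k ≈ −0.731, so ΔY = k × (−c·ΔT) = (+€184.832 million) / 0.832 ≈ +€222 million.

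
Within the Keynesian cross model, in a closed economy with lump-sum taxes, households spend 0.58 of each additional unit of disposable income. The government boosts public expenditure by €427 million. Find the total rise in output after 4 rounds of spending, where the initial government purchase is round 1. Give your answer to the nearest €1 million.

Round 1 adds ΔG = €427 million; each later round is MPC = 0.58 times the previous.
After 4 rounds: 427 + 247.66 + 143.6428 + 83.312824 = ΔG·(1 − c^4)/(1 − c) = 427 × (1 − 0.11316496)/0.42 ≈ €902 million.

€902 million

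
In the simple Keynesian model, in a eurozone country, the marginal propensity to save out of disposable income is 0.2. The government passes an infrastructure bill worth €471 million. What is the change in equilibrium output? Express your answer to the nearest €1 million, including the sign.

+€2,355 million

MPC = 1 − MPS = 1 − 0.2 = 0.8.
Government-spending multiplier = 1/(1 − MPC) = 1/(1 − 0.8) = 1/0.2 = 5.
ΔY = k × ΔG = (+€471 million) / 0.2 = +€2,355 million.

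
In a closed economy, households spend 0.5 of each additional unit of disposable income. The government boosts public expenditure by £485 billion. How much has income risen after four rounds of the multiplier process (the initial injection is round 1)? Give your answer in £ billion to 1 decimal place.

£909.4 billion

Round 1 adds ΔG = £485 billion; each later round is MPC = 0.5 times the previous.
After 4 rounds: 485 + 242.5 + 121.25 + 60.625 = ΔG·(1 − c^4)/(1 − c) = 485 × (1 − 0.0625)/0.5 ≈ £909.4 billion.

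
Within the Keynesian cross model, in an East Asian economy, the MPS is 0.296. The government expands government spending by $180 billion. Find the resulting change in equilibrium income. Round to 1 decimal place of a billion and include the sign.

MPC = 1 − MPS = 1 − 0.296 = 0.704.
Spending multiplier = 1/(1 − MPC) = 1/(1 − 0.704) = 1/0.296 ≈ 3.378.
ΔY = k × ΔG = (+$180 billion) / 0.296 ≈ +$608.1 billion.

+$608.1 billion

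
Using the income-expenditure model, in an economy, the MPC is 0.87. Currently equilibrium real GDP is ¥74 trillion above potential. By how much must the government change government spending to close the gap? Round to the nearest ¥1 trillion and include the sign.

−¥10 trillion

Spending multiplier = 1/(1 − MPC) = 1/(1 − 0.87) = 1/0.13 ≈ 7.692.
Need ΔY = −¥74 trillion, so ΔG = ΔY/k = (−¥74 trillion) × 0.13 ≈ −¥10 trillion.
The government should cut government spending by ¥10 trillion.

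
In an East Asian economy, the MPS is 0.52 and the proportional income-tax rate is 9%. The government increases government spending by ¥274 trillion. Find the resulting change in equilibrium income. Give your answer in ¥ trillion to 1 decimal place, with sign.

MPC = 1 − MPS = 1 − 0.52 = 0.48.
Government-spending multiplier = 1/(1 − c(1−t)) = 1/(1 − 0.48×0.91) = 1/0.5632 ≈ 1.776.
ΔY = k × ΔG = (+¥274 trillion) / 0.5632 ≈ +¥486.5 trillion.

+¥486.5 trillion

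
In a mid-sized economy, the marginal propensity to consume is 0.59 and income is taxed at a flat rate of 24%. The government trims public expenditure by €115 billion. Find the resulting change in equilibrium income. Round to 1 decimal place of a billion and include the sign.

−€208.5 billion

Spending multiplier = 1/(1 − c(1−t)) = 1/(1 − 0.59×0.76) = 1/0.5516 ≈ 1.813.
ΔY = k × ΔG = (−€115 billion) / 0.5516 ≈ −€208.5 billion.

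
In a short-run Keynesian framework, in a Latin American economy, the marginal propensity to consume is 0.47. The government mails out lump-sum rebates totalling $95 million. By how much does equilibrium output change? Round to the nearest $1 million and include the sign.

A lump-sum tax change of −$95 million shifts disposable income by +$95 million; first-round consumption changes by −c × ΔT = −0.47 × (−$95 million) = +$44.65 million.
Expenditure multiplier = 1/(1 − MPC) = 1/(1 − 0.47) = 1/0.53 ≈ 1.887.
The tax multiplier is −c × k ≈ −0.887, so ΔY = k × (−c·ΔT) = (+$44.65 million) / 0.53 ≈ +$84 million.

+$84 million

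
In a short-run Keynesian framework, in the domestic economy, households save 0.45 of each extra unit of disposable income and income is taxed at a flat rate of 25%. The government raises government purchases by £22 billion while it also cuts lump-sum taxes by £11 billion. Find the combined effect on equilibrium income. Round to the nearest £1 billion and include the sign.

MPC = 1 − MPS = 1 − 0.45 = 0.55.
Expenditure multiplier = 1/(1 − c(1−t)) = 1/(1 − 0.55×0.75) = 1/0.5875 ≈ 1.702.
ΔG contributes k·ΔG = (+£22 billion) / 0.5875 ≈ +£37.4 billion.
ΔT of −£11 billion changes first-round spending by −c·ΔT = +£6.05 billion, contributing k·(−c·ΔT) = (+£6.05 billion) / 0.5875 ≈ +£10.3 billion.
Net ΔY = k(ΔG − c·ΔT) = (+£28.05 billion) / 0.5875 ≈ +£48 billion.

+£48 billion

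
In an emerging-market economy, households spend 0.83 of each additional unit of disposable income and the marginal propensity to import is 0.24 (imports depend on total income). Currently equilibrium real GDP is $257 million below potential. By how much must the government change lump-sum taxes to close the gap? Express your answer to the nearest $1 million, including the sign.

Spending multiplier = 1/(1 − c + m) = 1/(1 − 0.83 + 0.24) = 1/0.41 ≈ 2.439.
Tax multiplier = −c·k = −0.83/0.41 ≈ −2.024. Need ΔY = +$257 million, so ΔT = ΔY/(−c·k) = −(+$257 million) × 0.41 / 0.83 ≈ −$127 million.
The government should cut lump-sum taxes by $127 million.

−$127 million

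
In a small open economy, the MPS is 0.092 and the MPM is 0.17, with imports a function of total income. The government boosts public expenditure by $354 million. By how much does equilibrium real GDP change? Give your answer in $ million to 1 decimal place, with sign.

MPC = 1 − MPS = 1 − 0.092 = 0.908.
Spending multiplier = 1/(1 − c + m) = 1/(1 − 0.908 + 0.17) = 1/0.262 ≈ 3.817.
ΔY = k × ΔG = (+$354 million) / 0.262 ≈ +$1,351.1 million.

+$1,351.1 million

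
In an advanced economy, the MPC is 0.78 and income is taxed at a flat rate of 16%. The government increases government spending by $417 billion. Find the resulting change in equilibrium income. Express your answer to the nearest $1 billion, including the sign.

Expenditure multiplier = 1/(1 − c(1−t)) = 1/(1 − 0.78×0.84) = 1/0.3448 ≈ 2.9.
ΔY = k × ΔG = (+$417 billion) / 0.3448 ≈ +$1,209 billion.

+$1,209 billion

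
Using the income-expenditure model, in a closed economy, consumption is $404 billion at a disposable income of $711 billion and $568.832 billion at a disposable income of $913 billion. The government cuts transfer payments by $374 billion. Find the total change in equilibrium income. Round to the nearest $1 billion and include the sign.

MPC = ΔC/ΔYd = (568.832 − 404)/(913 − 711) = 164.832/202 = 0.816.
The transfer change shifts disposable income by −$374 billion, so first-round consumption changes by c·ΔTR = 0.816 × (−$374 billion) = −$305.184 billion.
Expenditure multiplier = 1/(1 − MPC) = 1/(1 − 0.816) = 1/0.184 ≈ 5.435.
The transfer multiplier is c × k ≈ 4.435, so ΔY = k × (c·ΔTR) = (−$305.184 billion) / 0.184 ≈ −$1,659 billion.

−$1,659 billion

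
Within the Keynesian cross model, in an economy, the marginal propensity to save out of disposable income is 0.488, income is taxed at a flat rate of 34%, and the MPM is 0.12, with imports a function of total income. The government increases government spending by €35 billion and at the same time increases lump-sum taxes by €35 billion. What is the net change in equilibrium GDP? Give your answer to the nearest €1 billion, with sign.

MPC = 1 − MPS = 1 − 0.488 = 0.512.
Expenditure multiplier = 1/(1 − c(1−t) + m) = 1/(1 − 0.512×0.66 + 0.12) = 1/0.78208 ≈ 1.279.
ΔG contributes k·ΔG = (+€35 billion) / 0.78208 ≈ +€44.8 billion.
ΔT of +€35 billion changes first-round spending by −c·ΔT = −€17.92 billion, contributing k·(−c·ΔT) = (−€17.92 billion) / 0.78208 ≈ −€22.9 billion.
Net ΔY = k(ΔG − c·ΔT) = (+€17.08 billion) / 0.78208 ≈ +€22 billion.

+€22 billion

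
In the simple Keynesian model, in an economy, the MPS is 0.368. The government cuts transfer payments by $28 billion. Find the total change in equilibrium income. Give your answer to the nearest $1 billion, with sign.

−$48 billion

MPC = 1 − MPS = 1 − 0.368 = 0.632.
The transfer change shifts disposable income by −$28 billion, so first-round consumption changes by c·ΔTR = 0.632 × (−$28 billion) = −$17.696 billion.
Expenditure multiplier = 1/(1 − MPC) = 1/(1 − 0.632) = 1/0.368 ≈ 2.717.
The transfer multiplier is c × k ≈ 1.717, so ΔY = k × (c·ΔTR) = (−$17.696 billion) / 0.368 ≈ −$48 billion.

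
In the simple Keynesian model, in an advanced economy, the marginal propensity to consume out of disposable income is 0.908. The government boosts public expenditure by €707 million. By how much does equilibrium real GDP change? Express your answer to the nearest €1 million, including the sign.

Spending multiplier = 1/(1 − MPC) = 1/(1 − 0.908) = 1/0.092 ≈ 10.87.
ΔY = k × ΔG = (+€707 million) / 0.092 ≈ +€7,685 million.

+€7,685 million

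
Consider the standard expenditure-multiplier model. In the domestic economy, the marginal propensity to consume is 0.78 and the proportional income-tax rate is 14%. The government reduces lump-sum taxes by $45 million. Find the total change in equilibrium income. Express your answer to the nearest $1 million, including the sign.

A lump-sum tax change of −$45 million shifts disposable income by +$45 million; first-round consumption changes by −c × ΔT = −0.78 × (−$45 million) = +$35.1 million.
Expenditure multiplier = 1/(1 − c(1−t)) = 1/(1 − 0.78×0.86) = 1/0.3292 ≈ 3.038.
The tax multiplier is −c × k ≈ −2.369, so ΔY = k × (−c·ΔT) = (+$35.1 million) / 0.3292 ≈ +$107 million.

+$107 million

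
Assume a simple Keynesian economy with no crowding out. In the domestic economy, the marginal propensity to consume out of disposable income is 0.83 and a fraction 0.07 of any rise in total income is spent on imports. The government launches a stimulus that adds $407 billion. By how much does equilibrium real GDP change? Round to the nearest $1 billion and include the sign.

Expenditure multiplier = 1/(1 − c + m) = 1/(1 − 0.83 + 0.07) = 1/0.24 ≈ 4.167.
ΔY = k × ΔG = (+$407 billion) / 0.24 ≈ +$1,696 billion.

+$1,696 billion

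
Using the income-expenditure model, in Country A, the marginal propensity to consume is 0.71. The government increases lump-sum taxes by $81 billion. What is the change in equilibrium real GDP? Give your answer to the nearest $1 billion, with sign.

−$198 billion

A lump-sum tax change of +$81 billion shifts disposable income by −$81 billion; first-round consumption changes by −c × ΔT = −0.71 × (+$81 billion) = −$57.51 billion.
Expenditure multiplier = 1/(1 − MPC) = 1/(1 − 0.71) = 1/0.29 ≈ 3.448.
The tax multiplier is −c × k ≈ −2.448, so ΔY = k × (−c·ΔT) = (−$57.51 billion) / 0.29 ≈ −$198 billion.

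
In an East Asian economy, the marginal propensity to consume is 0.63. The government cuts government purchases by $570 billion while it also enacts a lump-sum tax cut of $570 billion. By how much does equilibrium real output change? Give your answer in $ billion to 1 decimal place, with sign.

Expenditure multiplier = 1/(1 − MPC) = 1/(1 − 0.63) = 1/0.37 ≈ 2.703.
ΔG contributes k·ΔG = (−$570 billion) / 0.37 ≈ −$1,540.5 billion.
ΔT of −$570 billion changes first-round spending by −c·ΔT = +$359.1 billion, contributing k·(−c·ΔT) = (+$359.1 billion) / 0.37 ≈ +$970.5 billion.
With ΔG = ΔT and no other leakages, the balanced-budget multiplier is 1, so ΔY = ΔG = −$570 billion.

−$570.0 billion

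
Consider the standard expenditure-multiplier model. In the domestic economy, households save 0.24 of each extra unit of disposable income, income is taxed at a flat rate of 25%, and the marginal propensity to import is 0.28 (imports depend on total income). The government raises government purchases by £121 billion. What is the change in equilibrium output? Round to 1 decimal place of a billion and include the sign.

MPC = 1 − MPS = 1 − 0.24 = 0.76.
Expenditure multiplier = 1/(1 − c(1−t) + m) = 1/(1 − 0.76×0.75 + 0.28) = 1/0.71 ≈ 1.408.
ΔY = k × ΔG = (+£121 billion) / 0.71 ≈ +£170.4 billion.

+£170.4 billion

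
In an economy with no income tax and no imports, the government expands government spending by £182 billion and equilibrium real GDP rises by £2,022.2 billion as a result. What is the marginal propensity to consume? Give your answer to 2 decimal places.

Implied spending multiplier k = ΔY/ΔG = 2,022.2/182 ≈ 11.111.
Since k = 1/(1 − MPC), MPC = 1 − 1/k = 1 − ΔG/ΔY = 1 − 182/2,022.2 ≈ 0.91.

0.91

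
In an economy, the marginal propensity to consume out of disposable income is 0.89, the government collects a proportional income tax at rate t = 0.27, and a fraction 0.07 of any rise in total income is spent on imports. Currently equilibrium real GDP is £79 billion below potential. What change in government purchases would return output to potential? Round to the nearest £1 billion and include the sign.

Spending multiplier = 1/(1 − c(1−t) + m) = 1/(1 − 0.89×0.73 + 0.07) = 1/0.4203 ≈ 2.379.
Need ΔY = +£79 billion, so ΔG = ΔY/k = (+£79 billion) × 0.4203 ≈ +£33 billion.
The government should increase government purchases by £33 billion.

+£33 billion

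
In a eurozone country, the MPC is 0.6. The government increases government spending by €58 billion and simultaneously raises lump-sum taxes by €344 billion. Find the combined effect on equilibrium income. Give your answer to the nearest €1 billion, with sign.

−€371 billion

Expenditure multiplier = 1/(1 − MPC) = 1/(1 − 0.6) = 1/0.4 = 2.5.
ΔG contributes k·ΔG = (+€58 billion) / 0.4 = +€145 billion.
ΔT of +€344 billion changes first-round spending by −c·ΔT = −€206.4 billion, contributing k·(−c·ΔT) = (−€206.4 billion) / 0.4 = −€516 billion.
Net ΔY = k(ΔG − c·ΔT) = (−€148.4 billion) / 0.4 = −€371 billion.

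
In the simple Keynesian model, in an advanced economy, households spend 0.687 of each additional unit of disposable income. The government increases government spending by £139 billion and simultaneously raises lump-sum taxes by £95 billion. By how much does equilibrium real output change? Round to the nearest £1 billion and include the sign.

Expenditure multiplier = 1/(1 − MPC) = 1/(1 − 0.687) = 1/0.313 ≈ 3.195.
ΔG contributes k·ΔG = (+£139 billion) / 0.313 ≈ +£444.1 billion.
ΔT of +£95 billion changes first-round spending by −c·ΔT = −£65.265 billion, contributing k·(−c·ΔT) = (−£65.265 billion) / 0.313 ≈ −£208.5 billion.
Net ΔY = k(ΔG − c·ΔT) = (+£73.735 billion) / 0.313 ≈ +£236 billion.

+£236 billion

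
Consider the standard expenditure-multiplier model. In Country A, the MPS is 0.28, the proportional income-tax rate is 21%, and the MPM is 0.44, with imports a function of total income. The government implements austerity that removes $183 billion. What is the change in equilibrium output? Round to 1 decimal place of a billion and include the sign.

−$210.1 billion

MPC = 1 − MPS = 1 − 0.28 = 0.72.
Government-spending multiplier = 1/(1 − c(1−t) + m) = 1/(1 − 0.72×0.79 + 0.44) = 1/0.8712 ≈ 1.148.
ΔY = k × ΔG = (−$183 billion) / 0.8712 ≈ −$210.1 billion.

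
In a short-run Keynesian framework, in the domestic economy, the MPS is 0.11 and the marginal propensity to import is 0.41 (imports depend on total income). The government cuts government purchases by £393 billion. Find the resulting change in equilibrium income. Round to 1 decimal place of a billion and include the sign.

−£755.8 billion

MPC = 1 − MPS = 1 − 0.11 = 0.89.
Spending multiplier = 1/(1 − c + m) = 1/(1 − 0.89 + 0.41) = 1/0.52 ≈ 1.923.
ΔY = k × ΔG = (−£393 billion) / 0.52 ≈ −£755.8 billion.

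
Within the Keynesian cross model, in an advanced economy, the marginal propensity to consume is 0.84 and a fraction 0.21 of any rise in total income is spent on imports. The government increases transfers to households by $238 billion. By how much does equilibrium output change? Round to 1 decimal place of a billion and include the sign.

The transfer change shifts disposable income by +$238 billion, so first-round consumption changes by c·ΔTR = 0.84 × (+$238 billion) = +$199.92 billion.
Expenditure multiplier = 1/(1 − c + m) = 1/(1 − 0.84 + 0.21) = 1/0.37 ≈ 2.703.
The transfer multiplier is c × k ≈ 2.27, so ΔY = k × (c·ΔTR) = (+$199.92 billion) / 0.37 ≈ +$540.3 billion.

+$540.3 billion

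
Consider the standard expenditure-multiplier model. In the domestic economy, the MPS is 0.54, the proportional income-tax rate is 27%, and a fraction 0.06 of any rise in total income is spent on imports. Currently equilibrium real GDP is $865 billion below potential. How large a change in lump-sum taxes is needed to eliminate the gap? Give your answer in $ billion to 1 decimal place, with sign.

MPC = 1 − MPS = 1 − 0.54 = 0.46.
Spending multiplier = 1/(1 − c(1−t) + m) = 1/(1 − 0.46×0.73 + 0.06) = 1/0.7242 ≈ 1.381.
Tax multiplier = −c·k = −0.46/0.7242 ≈ −0.635. Need ΔY = +$865 billion, so ΔT = ΔY/(−c·k) = −(+$865 billion) × 0.7242 / 0.46 ≈ −$1,361.8 billion.
The government should cut lump-sum taxes by $1,361.8 billion.

−$1,361.8 billion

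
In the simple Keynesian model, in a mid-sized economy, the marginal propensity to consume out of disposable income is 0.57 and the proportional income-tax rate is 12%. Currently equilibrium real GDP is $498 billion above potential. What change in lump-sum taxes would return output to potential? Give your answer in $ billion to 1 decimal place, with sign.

+$435.4 billion

Spending multiplier = 1/(1 − c(1−t)) = 1/(1 − 0.57×0.88) = 1/0.4984 ≈ 2.006.
Tax multiplier = −c·k = −0.57/0.4984 ≈ −1.144. Need ΔY = −$498 billion, so ΔT = ΔY/(−c·k) = −(−$498 billion) × 0.4984 / 0.57 ≈ +$435.4 billion.
The government should raise lump-sum taxes by $435.4 billion.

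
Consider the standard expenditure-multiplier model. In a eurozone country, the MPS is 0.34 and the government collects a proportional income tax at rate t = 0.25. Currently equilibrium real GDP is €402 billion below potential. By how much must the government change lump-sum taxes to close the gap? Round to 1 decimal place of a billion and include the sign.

−€307.6 billion

MPC = 1 − MPS = 1 − 0.34 = 0.66.
Spending multiplier = 1/(1 − c(1−t)) = 1/(1 − 0.66×0.75) = 1/0.505 ≈ 1.98.
Tax multiplier = −c·k = −0.66/0.505 ≈ −1.307. Need ΔY = +€402 billion, so ΔT = ΔY/(−c·k) = −(+€402 billion) × 0.505 / 0.66 ≈ −€307.6 billion.
The government should cut lump-sum taxes by €307.6 billion.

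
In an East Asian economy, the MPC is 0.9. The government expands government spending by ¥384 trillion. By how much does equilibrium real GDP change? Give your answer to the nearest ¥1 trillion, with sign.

+¥3,840 trillion

Expenditure multiplier = 1/(1 − MPC) = 1/(1 − 0.9) = 1/0.1 = 10.
ΔY = k × ΔG = (+¥384 trillion) / 0.1 = +¥3,840 trillion.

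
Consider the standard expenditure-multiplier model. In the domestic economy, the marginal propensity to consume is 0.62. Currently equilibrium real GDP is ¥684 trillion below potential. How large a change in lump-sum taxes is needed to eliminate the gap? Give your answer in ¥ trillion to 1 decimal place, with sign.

−¥419.2 trillion

Spending multiplier = 1/(1 − MPC) = 1/(1 − 0.62) = 1/0.38 ≈ 2.632.
Tax multiplier = −c·k = −0.62/0.38 ≈ −1.632. Need ΔY = +¥684 trillion, so ΔT = ΔY/(−c·k) = −(+¥684 trillion) × 0.38 / 0.62 ≈ −¥419.2 trillion.
The government should cut lump-sum taxes by ¥419.2 trillion.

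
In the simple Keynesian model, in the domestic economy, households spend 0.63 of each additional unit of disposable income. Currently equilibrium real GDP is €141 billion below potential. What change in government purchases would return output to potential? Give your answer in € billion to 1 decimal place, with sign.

Spending multiplier = 1/(1 − MPC) = 1/(1 − 0.63) = 1/0.37 ≈ 2.703.
Need ΔY = +€141 billion, so ΔG = ΔY/k = (+€141 billion) × 0.37 ≈ +€52.2 billion.
The government should increase government purchases by €52.2 billion.

+€52.2 billion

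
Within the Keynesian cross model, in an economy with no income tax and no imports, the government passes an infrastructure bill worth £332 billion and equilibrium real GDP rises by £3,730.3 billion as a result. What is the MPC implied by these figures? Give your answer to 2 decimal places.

0.91

Implied spending multiplier k = ΔY/ΔG = 3,730.3/332 ≈ 11.2358.
Since k = 1/(1 − MPC), MPC = 1 − 1/k = 1 − ΔG/ΔY = 1 − 332/3,730.3 ≈ 0.91.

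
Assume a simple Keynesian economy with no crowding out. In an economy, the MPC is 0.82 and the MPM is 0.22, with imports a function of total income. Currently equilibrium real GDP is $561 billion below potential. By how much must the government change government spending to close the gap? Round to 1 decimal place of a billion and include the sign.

+$224.4 billion

Spending multiplier = 1/(1 − c + m) = 1/(1 − 0.82 + 0.22) = 1/0.4 = 2.5.
Need ΔY = +$561 billion, so ΔG = ΔY/k = (+$561 billion) × 0.4 = +$224.4 billion.
The government should increase government spending by $224.4 billion.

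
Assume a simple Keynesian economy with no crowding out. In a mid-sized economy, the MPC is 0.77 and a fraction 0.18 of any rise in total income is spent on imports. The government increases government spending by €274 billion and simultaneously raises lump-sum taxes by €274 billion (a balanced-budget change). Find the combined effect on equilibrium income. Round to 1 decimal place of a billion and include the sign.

Expenditure multiplier = 1/(1 − c + m) = 1/(1 − 0.77 + 0.18) = 1/0.41 ≈ 2.439.
ΔG contributes k·ΔG = (+€274 billion) / 0.41 ≈ +€668.3 billion.
ΔT of +€274 billion changes first-round spending by −c·ΔT = −€210.98 billion, contributing k·(−c·ΔT) = (−€210.98 billion) / 0.41 ≈ −€514.6 billion.
Net ΔY = k(ΔG − c·ΔT) = (+€63.02 billion) / 0.41 ≈ +€153.7 billion.

+€153.7 billion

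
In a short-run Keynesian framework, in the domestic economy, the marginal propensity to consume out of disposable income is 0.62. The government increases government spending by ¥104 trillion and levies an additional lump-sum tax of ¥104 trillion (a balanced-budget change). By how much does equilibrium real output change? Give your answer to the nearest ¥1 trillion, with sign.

+¥104 trillion

Expenditure multiplier = 1/(1 − MPC) = 1/(1 − 0.62) = 1/0.38 ≈ 2.632.
ΔG contributes k·ΔG = (+¥104 trillion) / 0.38 ≈ +¥273.7 trillion.
ΔT of +¥104 trillion changes first-round spending by −c·ΔT = −¥64.48 trillion, contributing k·(−c·ΔT) = (−¥64.48 trillion) / 0.38 ≈ −¥169.7 trillion.
With ΔG = ΔT and no other leakages, the balanced-budget multiplier is 1, so ΔY = ΔG = +¥104 trillion.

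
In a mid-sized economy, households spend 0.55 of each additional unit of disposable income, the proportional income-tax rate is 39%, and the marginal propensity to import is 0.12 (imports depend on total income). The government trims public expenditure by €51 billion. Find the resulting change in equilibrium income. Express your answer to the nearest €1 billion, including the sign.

Expenditure multiplier = 1/(1 − c(1−t) + m) = 1/(1 − 0.55×0.61 + 0.12) = 1/0.7845 ≈ 1.275.
ΔY = k × ΔG = (−€51 billion) / 0.7845 ≈ −€65 billion.

−€65 billion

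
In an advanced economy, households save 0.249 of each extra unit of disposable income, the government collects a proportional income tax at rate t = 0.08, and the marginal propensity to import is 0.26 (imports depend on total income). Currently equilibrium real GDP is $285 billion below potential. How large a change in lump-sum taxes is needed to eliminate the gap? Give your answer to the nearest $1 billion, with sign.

MPC = 1 − MPS = 1 − 0.249 = 0.751.
Spending multiplier = 1/(1 − c(1−t) + m) = 1/(1 − 0.751×0.92 + 0.26) = 1/0.56908 ≈ 1.757.
Tax multiplier = −c·k = −0.751/0.56908 ≈ −1.32. Need ΔY = +$285 billion, so ΔT = ΔY/(−c·k) = −(+$285 billion) × 0.56908 / 0.751 ≈ −$216 billion.
The government should cut lump-sum taxes by $216 billion.

−$216 billion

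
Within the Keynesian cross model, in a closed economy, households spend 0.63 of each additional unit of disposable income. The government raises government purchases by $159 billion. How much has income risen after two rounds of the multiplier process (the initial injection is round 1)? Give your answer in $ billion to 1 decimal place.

$259.2 billion

Round 1 adds ΔG = $159 billion; each later round is MPC = 0.63 times the previous.
After 2 rounds: 159 + 100.17 = ΔG·(1 − c^2)/(1 − c) = 159 × (1 − 0.3969)/0.37 ≈ $259.2 billion.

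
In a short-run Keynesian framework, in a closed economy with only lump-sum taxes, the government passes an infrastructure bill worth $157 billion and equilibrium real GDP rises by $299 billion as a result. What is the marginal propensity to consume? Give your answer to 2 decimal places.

0.47

Implied spending multiplier k = ΔY/ΔG = 299/157 ≈ 1.9045.
Since k = 1/(1 − MPC), MPC = 1 − 1/k = 1 − ΔG/ΔY = 1 − 157/299 ≈ 0.47.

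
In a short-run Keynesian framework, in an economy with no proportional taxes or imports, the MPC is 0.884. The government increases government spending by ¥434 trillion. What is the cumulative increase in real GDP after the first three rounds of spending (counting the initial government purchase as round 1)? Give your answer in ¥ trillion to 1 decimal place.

¥1,156.8 trillion

Round 1 adds ΔG = ¥434 trillion; each later round is MPC = 0.884 times the previous.
After 3 rounds: 434 + 383.656 + 339.151904 = ΔG·(1 − c^3)/(1 − c) = 434 × (1 − 0.690807104)/0.116 ≈ ¥1,156.8 trillion.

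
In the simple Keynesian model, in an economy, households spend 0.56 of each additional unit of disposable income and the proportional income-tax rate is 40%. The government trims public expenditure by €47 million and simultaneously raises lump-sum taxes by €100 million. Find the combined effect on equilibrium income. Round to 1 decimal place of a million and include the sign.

−€155.1 million

Expenditure multiplier = 1/(1 − c(1−t)) = 1/(1 − 0.56×0.6) = 1/0.664 ≈ 1.506.
ΔG contributes k·ΔG = (−€47 million) / 0.664 ≈ −€70.8 million.
ΔT of +€100 million changes first-round spending by −c·ΔT = −€56 million, contributing k·(−c·ΔT) = (−€56 million) / 0.664 ≈ −€84.3 million.
Net ΔY = k(ΔG − c·ΔT) = (−€103 million) / 0.664 ≈ −€155.1 million.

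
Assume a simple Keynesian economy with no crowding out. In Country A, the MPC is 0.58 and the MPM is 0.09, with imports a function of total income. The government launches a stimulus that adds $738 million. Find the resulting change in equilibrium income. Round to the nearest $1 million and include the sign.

Government-spending multiplier = 1/(1 − c + m) = 1/(1 − 0.58 + 0.09) = 1/0.51 ≈ 1.961.
ΔY = k × ΔG = (+$738 million) / 0.51 ≈ +$1,447 million.

+$1,447 million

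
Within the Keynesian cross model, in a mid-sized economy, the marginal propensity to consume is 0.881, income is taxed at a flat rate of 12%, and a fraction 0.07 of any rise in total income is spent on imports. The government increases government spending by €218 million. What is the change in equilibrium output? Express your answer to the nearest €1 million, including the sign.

+€740 million

Spending multiplier = 1/(1 − c(1−t) + m) = 1/(1 − 0.881×0.88 + 0.07) = 1/0.29472 ≈ 3.393.
ΔY = k × ΔG = (+€218 million) / 0.29472 ≈ +€740 million.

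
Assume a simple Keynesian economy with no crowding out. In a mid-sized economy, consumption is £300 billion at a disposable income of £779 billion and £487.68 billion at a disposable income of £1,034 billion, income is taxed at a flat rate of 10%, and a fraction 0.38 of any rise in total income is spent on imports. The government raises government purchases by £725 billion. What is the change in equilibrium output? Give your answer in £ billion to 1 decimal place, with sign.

+£1,010.3 billion

MPC = ΔC/ΔYd = (487.68 − 300)/(1,034 − 779) = 187.68/255 = 0.736.
Government-spending multiplier = 1/(1 − c(1−t) + m) = 1/(1 − 0.736×0.9 + 0.38) = 1/0.7176 ≈ 1.394.
ΔY = k × ΔG = (+£725 billion) / 0.7176 ≈ +£1,010.3 billion.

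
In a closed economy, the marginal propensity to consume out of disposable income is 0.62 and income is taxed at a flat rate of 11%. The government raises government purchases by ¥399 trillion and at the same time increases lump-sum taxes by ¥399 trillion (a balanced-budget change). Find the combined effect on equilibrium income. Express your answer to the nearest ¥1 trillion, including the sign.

Expenditure multiplier = 1/(1 − c(1−t)) = 1/(1 − 0.62×0.89) = 1/0.4482 ≈ 2.231.
ΔG contributes k·ΔG = (+¥399 trillion) / 0.4482 ≈ +¥890.2 trillion.
ΔT of +¥399 trillion changes first-round spending by −c·ΔT = −¥247.38 trillion, contributing k·(−c·ΔT) = (−¥247.38 trillion) / 0.4482 ≈ −¥551.9 trillion.
Net ΔY = k(ΔG − c·ΔT) = (+¥151.62 trillion) / 0.4482 ≈ +¥338 trillion.

+¥338 trillion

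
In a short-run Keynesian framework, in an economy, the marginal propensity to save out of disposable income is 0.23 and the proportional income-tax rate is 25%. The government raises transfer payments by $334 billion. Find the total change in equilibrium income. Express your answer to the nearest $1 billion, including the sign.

MPC = 1 − MPS = 1 − 0.23 = 0.77.
The transfer change shifts disposable income by +$334 billion, so first-round consumption changes by c·ΔTR = 0.77 × (+$334 billion) = +$257.18 billion.
Expenditure multiplier = 1/(1 − c(1−t)) = 1/(1 − 0.77×0.75) = 1/0.4225 ≈ 2.367.
The transfer multiplier is c × k ≈ 1.822, so ΔY = k × (c·ΔTR) = (+$257.18 billion) / 0.4225 ≈ +$609 billion.

+$609 billion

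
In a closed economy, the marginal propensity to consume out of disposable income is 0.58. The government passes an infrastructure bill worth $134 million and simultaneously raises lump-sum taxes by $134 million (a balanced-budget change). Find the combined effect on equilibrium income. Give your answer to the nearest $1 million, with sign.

Expenditure multiplier = 1/(1 − MPC) = 1/(1 − 0.58) = 1/0.42 ≈ 2.381.
ΔG contributes k·ΔG = (+$134 million) / 0.42 ≈ +$319 million.
ΔT of +$134 million changes first-round spending by −c·ΔT = −$77.72 million, contributing k·(−c·ΔT) = (−$77.72 million) / 0.42 ≈ −$185 million.
With ΔG = ΔT and no other leakages, the balanced-budget multiplier is 1, so ΔY = ΔG = +$134 million.

+$134 million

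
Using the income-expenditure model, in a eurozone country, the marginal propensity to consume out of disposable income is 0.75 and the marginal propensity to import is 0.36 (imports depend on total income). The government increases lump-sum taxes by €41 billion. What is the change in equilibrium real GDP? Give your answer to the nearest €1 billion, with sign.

A lump-sum tax change of +€41 billion shifts disposable income by −€41 billion; first-round consumption changes by −c × ΔT = −0.75 × (+€41 billion) = −€30.75 billion.
Expenditure multiplier = 1/(1 − c + m) = 1/(1 − 0.75 + 0.36) = 1/0.61 ≈ 1.639.
The tax multiplier is −c × k ≈ −1.23, so ΔY = k × (−c·ΔT) = (−€30.75 billion) / 0.61 ≈ −€50 billion.

−€50 billion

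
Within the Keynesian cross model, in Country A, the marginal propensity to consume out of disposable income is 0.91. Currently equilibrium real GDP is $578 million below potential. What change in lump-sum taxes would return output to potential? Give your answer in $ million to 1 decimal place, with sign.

−$57.2 million

Spending multiplier = 1/(1 − MPC) = 1/(1 − 0.91) = 1/0.09 ≈ 11.111.
Tax multiplier = −c·k = −0.91/0.09 ≈ −10.111. Need ΔY = +$578 million, so ΔT = ΔY/(−c·k) = −(+$578 million) × 0.09 / 0.91 ≈ −$57.2 million.
The government should cut lump-sum taxes by $57.2 million.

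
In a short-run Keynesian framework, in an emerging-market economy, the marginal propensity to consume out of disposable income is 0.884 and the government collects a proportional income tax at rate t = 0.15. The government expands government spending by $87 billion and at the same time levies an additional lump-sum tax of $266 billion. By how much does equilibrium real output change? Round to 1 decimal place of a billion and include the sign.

Expenditure multiplier = 1/(1 − c(1−t)) = 1/(1 − 0.884×0.85) = 1/0.2486 ≈ 4.023.
ΔG contributes k·ΔG = (+$87 billion) / 0.2486 ≈ +$350 billion.
ΔT of +$266 billion changes first-round spending by −c·ΔT = −$235.144 billion, contributing k·(−c·ΔT) = (−$235.144 billion) / 0.2486 ≈ −$945.9 billion.
Net ΔY = k(ΔG − c·ΔT) = (−$148.144 billion) / 0.2486 ≈ −$595.9 billion.

−$595.9 billion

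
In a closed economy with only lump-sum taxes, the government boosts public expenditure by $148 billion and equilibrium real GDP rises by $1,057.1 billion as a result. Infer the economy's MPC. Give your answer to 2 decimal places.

Implied spending multiplier k = ΔY/ΔG = 1,057.1/148 ≈ 7.1426.
Since k = 1/(1 − MPC), MPC = 1 − 1/k = 1 − ΔG/ΔY = 1 − 148/1,057.1 ≈ 0.86.

0.86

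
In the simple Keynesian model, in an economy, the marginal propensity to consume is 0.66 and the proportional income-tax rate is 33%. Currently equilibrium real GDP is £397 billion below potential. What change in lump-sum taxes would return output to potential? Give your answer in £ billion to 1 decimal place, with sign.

−£335.5 billion

Spending multiplier = 1/(1 − c(1−t)) = 1/(1 − 0.66×0.67) = 1/0.5578 ≈ 1.793.
Tax multiplier = −c·k = −0.66/0.5578 ≈ −1.183. Need ΔY = +£397 billion, so ΔT = ΔY/(−c·k) = −(+£397 billion) × 0.5578 / 0.66 ≈ −£335.5 billion.
The government should cut lump-sum taxes by £335.5 billion.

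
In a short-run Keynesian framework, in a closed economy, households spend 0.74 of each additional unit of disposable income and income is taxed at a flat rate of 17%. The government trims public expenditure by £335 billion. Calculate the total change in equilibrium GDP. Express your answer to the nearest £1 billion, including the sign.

Government-spending multiplier = 1/(1 − c(1−t)) = 1/(1 − 0.74×0.83) = 1/0.3858 ≈ 2.592.
ΔY = k × ΔG = (−£335 billion) / 0.3858 ≈ −£868 billion.

−£868 billion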